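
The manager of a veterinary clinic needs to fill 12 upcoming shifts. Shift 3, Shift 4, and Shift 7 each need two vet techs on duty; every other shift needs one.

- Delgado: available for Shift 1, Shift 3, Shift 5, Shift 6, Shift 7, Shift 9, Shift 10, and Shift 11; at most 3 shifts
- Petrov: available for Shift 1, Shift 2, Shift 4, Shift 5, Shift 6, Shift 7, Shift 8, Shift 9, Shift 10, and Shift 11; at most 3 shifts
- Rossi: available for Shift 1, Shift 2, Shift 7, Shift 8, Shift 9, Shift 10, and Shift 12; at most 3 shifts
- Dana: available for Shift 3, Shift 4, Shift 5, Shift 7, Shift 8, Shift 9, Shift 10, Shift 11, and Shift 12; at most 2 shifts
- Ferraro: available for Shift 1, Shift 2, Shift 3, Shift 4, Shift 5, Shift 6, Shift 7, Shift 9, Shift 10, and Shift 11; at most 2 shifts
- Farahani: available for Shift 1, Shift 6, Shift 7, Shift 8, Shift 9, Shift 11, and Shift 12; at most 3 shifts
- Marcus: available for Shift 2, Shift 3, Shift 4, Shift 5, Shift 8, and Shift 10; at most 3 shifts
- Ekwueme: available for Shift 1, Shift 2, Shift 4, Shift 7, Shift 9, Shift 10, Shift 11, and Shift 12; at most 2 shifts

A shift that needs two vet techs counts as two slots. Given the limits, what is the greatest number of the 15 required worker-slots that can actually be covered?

Total capacity across all vet techs is 3+3+3+2+2+3+3+2 = 21, and 15 slots are needed, so at most 15 can be filled.
An assignment achieving 15: Shift 1→Rossi, Shift 2→Petrov, Shift 3→Delgado+Dana, Shift 4→Petrov+Dana, Shift 5→Delgado, Shift 6→Delgado, Shift 7→Rossi+Ferraro, Shift 8→Petrov, Shift 9→Farahani, Shift 10→Marcus, Shift 11→Ferraro, Shift 12→Rossi.
Loads: Delgado 3/3, Petrov 3/3, Rossi 3/3, Dana 2/2, Ferraro 2/2, Farahani 1/3, Marcus 1/3, Ekwueme 0/2.

15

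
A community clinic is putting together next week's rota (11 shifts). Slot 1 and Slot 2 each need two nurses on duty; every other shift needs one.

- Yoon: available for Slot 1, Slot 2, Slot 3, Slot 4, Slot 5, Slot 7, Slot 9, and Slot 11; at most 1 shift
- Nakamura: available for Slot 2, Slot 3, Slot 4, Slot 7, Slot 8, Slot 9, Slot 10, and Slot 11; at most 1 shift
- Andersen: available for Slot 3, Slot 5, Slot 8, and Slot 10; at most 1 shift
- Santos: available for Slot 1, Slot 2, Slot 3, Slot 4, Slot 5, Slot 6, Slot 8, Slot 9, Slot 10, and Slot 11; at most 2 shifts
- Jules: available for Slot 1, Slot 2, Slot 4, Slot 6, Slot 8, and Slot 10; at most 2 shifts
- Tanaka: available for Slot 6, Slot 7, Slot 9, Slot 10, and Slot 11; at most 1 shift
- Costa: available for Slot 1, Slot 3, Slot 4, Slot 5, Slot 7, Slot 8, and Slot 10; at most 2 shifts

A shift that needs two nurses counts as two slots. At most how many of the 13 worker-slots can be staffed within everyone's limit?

Total capacity across all nurses is 1+1+1+2+2+1+2 = 10, and 13 slots are needed, so at most 10 can be filled.
An assignment achieving 10: Slot 1→Yoon+Santos, Slot 2→Nakamura+Jules, Slot 3→Costa, Slot 4→Jules, Slot 5→Andersen, Slot 6→Santos, Slot 7→Tanaka, Slot 8→Costa.
Loads: Yoon 1/1, Nakamura 1/1, Andersen 1/1, Santos 2/2, Jules 2/2, Tanaka 1/1, Costa 2/2.

10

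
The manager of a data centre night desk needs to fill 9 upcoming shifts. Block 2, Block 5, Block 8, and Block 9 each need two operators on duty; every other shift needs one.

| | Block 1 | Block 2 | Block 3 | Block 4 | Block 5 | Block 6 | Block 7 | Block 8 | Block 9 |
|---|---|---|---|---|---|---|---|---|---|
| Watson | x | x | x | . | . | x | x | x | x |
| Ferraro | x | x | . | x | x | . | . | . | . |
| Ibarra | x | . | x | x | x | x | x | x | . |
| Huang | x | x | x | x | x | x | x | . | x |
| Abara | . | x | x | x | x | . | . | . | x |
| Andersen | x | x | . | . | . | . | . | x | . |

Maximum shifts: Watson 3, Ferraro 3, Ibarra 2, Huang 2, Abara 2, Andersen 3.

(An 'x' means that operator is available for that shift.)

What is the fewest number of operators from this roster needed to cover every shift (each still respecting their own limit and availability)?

5

13 slots to fill and no one can take more than 3, so at least ⌈13/3⌉ = 5 operators are needed.
Watson, Ferraro, Ibarra, Huang, and Andersen alone can cover everything: Block 1→Andersen, Block 2→Ferraro+Andersen, Block 3→Watson, Block 4→Ferraro, Block 5→Ferraro+Ibarra, Block 6→Watson, Block 7→Huang, Block 8→Ibarra+Andersen, Block 9→Watson+Huang.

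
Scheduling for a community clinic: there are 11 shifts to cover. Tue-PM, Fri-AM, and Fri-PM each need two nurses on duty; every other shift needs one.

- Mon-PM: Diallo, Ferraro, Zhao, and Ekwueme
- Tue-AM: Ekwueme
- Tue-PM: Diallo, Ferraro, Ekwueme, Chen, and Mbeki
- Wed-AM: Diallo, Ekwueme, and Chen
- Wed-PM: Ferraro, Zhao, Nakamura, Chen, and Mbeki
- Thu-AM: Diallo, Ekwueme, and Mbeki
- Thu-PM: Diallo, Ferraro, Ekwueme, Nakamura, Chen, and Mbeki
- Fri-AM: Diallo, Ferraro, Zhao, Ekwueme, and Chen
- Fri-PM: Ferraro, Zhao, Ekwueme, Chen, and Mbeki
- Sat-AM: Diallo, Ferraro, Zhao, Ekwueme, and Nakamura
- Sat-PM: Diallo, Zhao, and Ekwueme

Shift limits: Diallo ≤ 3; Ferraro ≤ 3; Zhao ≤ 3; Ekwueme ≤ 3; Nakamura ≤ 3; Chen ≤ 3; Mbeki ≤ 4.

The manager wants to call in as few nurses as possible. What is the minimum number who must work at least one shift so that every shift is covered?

5

14 slots to fill and no one can take more than 4, so at least ⌈14/4⌉ = 4 nurses are needed.
Any 4 nurses together have capacity at most 4+3+3+3 = 13 < 14 slots, so 4 can never suffice.
Diallo, Ferraro, Zhao, Ekwueme, and Nakamura alone can cover everything: Mon-PM→Ekwueme, Tue-AM→Ekwueme, Tue-PM→Diallo+Ferraro, Wed-AM→Diallo, Wed-PM→Ferraro, Thu-AM→Diallo, Thu-PM→Nakamura, Fri-AM→Zhao+Ekwueme, Fri-PM→Ferraro+Zhao, Sat-AM→Nakamura, Sat-PM→Zhao.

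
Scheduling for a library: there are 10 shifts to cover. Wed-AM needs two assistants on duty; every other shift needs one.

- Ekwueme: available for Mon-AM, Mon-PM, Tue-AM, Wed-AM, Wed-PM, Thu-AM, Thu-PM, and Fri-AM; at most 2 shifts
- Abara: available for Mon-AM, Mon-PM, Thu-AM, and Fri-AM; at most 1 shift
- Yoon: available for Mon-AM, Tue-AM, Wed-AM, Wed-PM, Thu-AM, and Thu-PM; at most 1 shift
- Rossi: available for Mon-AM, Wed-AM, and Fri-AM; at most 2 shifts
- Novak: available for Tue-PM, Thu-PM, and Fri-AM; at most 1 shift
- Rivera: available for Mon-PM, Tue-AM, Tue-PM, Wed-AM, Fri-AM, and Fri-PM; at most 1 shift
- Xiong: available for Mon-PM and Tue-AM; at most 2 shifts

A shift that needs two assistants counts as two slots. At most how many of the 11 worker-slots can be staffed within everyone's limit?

10

Total capacity across all assistants is 2+1+1+2+1+1+2 = 10, and 11 slots are needed, so at most 10 can be filled.
An assignment achieving 10: Mon-AM→Abara, Mon-PM→Xiong, Tue-AM→Xiong, Tue-PM→Novak, Wed-AM→Rossi, Wed-PM→Ekwueme, Thu-AM→Ekwueme, Thu-PM→Yoon, Fri-AM→Rossi, Fri-PM→Rivera.
Loads: Ekwueme 2/2, Abara 1/1, Yoon 1/1, Rossi 2/2, Novak 1/1, Rivera 1/1, Xiong 2/2.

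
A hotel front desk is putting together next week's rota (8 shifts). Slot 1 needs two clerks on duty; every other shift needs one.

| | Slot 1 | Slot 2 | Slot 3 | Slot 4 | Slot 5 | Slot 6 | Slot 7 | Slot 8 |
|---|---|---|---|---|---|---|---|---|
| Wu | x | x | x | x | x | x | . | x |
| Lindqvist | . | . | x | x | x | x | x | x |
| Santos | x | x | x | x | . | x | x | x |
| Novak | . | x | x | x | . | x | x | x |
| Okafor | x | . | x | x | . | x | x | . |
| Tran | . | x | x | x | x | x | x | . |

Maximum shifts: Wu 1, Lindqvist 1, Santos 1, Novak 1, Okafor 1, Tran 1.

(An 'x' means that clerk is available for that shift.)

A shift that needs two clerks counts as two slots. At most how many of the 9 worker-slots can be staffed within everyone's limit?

6

Total capacity across all clerks is 1+1+1+1+1+1 = 6, and 9 slots are needed, so at most 6 can be filled.
An assignment achieving 6: Slot 1→Wu+Santos, Slot 2→Novak, Slot 3→Tran, Slot 5→Lindqvist, Slot 7→Okafor.
Loads: Wu 1/1, Lindqvist 1/1, Santos 1/1, Novak 1/1, Okafor 1/1, Tran 1/1.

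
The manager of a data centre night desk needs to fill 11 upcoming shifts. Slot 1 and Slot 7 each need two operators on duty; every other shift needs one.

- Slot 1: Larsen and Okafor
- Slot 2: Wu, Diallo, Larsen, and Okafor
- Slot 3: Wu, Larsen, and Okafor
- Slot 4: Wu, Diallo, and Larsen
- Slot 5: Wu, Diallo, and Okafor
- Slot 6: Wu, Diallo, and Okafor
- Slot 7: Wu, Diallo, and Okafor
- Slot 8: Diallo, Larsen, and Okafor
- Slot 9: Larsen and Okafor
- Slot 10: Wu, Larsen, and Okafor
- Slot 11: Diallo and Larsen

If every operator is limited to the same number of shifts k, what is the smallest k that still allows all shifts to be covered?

4

With 4 operators and 13 worker-slots to fill, someone must work at least ⌈13/4⌉ = 4 shifts, so k ≥ 4.
k = 4 works: Slot 1→Larsen+Okafor, Slot 2→Diallo, Slot 3→Wu, Slot 4→Wu, Slot 5→Wu, Slot 6→Wu, Slot 7→Diallo+Okafor, Slot 8→Diallo, Slot 9→Larsen, Slot 10→Larsen, Slot 11→Diallo.
Loads: Wu 4, Diallo 4, Larsen 3, Okafor 2 — all ≤ 4.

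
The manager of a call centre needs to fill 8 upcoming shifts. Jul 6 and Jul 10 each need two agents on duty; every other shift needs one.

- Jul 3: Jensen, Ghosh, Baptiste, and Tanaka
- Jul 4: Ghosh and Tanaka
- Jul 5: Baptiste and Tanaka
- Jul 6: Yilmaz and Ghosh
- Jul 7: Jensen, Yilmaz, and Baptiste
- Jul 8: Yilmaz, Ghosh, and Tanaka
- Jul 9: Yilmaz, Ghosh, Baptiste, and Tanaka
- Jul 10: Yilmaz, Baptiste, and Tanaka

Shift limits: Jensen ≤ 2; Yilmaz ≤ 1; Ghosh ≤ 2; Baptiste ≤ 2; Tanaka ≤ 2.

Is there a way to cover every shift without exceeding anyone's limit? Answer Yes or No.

Total capacity is 2+1+2+2+2 = 9 but 10 worker-slots are needed — infeasible.

No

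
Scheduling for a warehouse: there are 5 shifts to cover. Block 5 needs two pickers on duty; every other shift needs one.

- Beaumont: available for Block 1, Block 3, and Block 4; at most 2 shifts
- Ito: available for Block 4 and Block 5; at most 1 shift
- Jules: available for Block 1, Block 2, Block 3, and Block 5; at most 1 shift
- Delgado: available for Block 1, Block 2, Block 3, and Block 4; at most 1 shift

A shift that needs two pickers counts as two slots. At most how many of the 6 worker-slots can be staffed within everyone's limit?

Total capacity across all pickers is 2+1+1+1 = 5, and 6 slots are needed, so at most 5 can be filled.
An assignment achieving 5: Block 1→Beaumont, Block 2→Jules, Block 3→Beaumont, Block 4→Delgado, Block 5→Ito.
Loads: Beaumont 2/2, Ito 1/1, Jules 1/1, Delgado 1/1.

5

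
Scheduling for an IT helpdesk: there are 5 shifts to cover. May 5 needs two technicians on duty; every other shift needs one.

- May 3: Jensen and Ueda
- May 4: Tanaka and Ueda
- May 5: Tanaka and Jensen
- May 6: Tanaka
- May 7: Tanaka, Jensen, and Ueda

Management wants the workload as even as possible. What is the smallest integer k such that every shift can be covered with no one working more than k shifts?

With 3 technicians and 6 worker-slots to fill, someone must work at least ⌈6/3⌉ = 2 shifts, so k ≥ 2.
k = 2 works: May 3→Jensen, May 4→Ueda, May 5→Tanaka+Jensen, May 6→Tanaka, May 7→Ueda.
Loads: Tanaka 2, Jensen 2, Ueda 2 — all ≤ 2.

2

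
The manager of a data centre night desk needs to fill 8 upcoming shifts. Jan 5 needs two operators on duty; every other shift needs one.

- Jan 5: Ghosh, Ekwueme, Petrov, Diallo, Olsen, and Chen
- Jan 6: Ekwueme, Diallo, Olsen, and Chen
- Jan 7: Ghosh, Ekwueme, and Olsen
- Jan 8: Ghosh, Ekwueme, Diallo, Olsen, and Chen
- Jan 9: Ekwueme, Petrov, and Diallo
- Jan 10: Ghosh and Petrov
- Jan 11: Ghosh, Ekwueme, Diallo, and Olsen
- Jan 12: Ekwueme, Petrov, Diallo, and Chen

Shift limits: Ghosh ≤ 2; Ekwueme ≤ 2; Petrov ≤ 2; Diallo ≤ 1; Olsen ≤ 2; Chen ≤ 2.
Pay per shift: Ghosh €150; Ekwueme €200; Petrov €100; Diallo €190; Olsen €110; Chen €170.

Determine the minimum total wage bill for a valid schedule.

Picking the cheapest available operator for each shift independently would cost €950, but that ignores the shift limits.
An optimal schedule: Jan 5→Chen+Diallo, Jan 6→Olsen, Jan 7→Olsen, Jan 8→Ghosh, Jan 9→Petrov, Jan 10→Petrov, Jan 11→Ghosh, Jan 12→Chen.
Total: 170 + 190 + 110 + 110 + 150 + 100 + 100 + 150 + 170 = €1250.

€1250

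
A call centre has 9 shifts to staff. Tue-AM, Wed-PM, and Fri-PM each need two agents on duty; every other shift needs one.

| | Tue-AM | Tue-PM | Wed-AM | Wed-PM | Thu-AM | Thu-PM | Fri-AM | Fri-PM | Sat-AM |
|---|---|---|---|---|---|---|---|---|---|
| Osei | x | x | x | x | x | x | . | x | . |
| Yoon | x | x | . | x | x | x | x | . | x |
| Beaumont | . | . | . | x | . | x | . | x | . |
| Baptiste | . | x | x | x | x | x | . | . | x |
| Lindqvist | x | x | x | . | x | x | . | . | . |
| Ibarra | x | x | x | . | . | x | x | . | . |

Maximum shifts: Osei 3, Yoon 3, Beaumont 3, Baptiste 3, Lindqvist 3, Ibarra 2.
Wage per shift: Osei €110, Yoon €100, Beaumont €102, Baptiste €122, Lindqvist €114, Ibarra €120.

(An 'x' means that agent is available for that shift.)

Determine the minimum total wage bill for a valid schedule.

€1278

Fri-PM can only be covered by Osei and Beaumont, so that assignment is forced.
Picking the cheapest available agent for each shift independently would cost €1234, but that ignores the shift limits.
An optimal schedule: Tue-AM→Yoon+Lindqvist, Tue-PM→Lindqvist, Wed-AM→Osei, Wed-PM→Beaumont+Osei, Thu-AM→Lindqvist, Thu-PM→Beaumont, Fri-AM→Yoon, Fri-PM→Beaumont+Osei, Sat-AM→Yoon.
Total: 100 + 114 + 114 + 110 + 102 + 110 + 114 + 102 + 100 + 102 + 110 + 100 = €1278.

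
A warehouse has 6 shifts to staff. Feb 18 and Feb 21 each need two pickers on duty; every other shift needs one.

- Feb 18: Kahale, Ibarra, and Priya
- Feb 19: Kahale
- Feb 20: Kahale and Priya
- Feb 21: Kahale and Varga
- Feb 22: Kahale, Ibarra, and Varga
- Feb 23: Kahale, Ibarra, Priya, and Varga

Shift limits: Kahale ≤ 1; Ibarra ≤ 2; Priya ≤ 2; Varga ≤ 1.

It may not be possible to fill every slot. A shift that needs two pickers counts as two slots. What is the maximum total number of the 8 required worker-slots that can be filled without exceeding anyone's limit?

6

Total capacity across all pickers is 1+2+2+1 = 6, and 8 slots are needed, so at most 6 can be filled.
An assignment achieving 6: Feb 18→Ibarra+Priya, Feb 19→Kahale, Feb 20→Priya, Feb 21→Varga, Feb 22→Ibarra.
Loads: Kahale 1/1, Ibarra 2/2, Priya 2/2, Varga 1/1.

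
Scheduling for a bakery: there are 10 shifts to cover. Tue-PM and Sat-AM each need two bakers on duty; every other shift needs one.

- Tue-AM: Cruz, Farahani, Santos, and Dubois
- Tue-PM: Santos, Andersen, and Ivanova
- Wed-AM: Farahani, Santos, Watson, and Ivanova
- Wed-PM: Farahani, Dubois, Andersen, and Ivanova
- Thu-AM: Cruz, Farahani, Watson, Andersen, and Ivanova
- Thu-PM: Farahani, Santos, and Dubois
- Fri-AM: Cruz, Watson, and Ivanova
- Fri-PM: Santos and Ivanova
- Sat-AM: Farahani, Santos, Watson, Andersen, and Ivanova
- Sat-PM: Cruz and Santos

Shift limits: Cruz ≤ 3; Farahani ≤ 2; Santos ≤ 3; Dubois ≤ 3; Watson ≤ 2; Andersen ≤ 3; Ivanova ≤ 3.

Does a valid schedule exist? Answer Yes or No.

One valid schedule: Tue-AM→Cruz, Tue-PM→Santos+Andersen, Wed-AM→Farahani, Wed-PM→Dubois, Thu-AM→Watson, Thu-PM→Farahani, Fri-AM→Cruz, Fri-PM→Santos, Sat-AM→Santos+Watson, Sat-PM→Cruz.
Loads: Cruz 3/3, Farahani 2/2, Santos 3/3, Dubois 1/3, Watson 2/2, Andersen 1/3, Ivanova 0/3 — all within limits.

Yes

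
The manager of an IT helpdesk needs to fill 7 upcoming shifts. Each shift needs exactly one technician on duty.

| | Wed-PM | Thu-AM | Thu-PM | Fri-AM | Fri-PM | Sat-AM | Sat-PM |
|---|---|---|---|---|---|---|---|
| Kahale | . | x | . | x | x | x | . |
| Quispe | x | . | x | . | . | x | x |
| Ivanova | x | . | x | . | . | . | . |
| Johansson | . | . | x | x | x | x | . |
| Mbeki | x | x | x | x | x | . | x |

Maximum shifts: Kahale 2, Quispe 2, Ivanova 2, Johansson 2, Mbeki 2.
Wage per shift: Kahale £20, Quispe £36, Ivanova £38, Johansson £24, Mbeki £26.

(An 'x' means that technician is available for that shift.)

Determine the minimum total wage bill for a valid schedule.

£176

Picking the cheapest available technician for each shift independently would cost £156, but that ignores the shift limits.
An optimal schedule: Wed-PM→Mbeki, Thu-AM→Kahale, Thu-PM→Quispe, Fri-AM→Kahale, Fri-PM→Johansson, Sat-AM→Johansson, Sat-PM→Mbeki.
Total: 26 + 20 + 36 + 20 + 24 + 24 + 26 = £176.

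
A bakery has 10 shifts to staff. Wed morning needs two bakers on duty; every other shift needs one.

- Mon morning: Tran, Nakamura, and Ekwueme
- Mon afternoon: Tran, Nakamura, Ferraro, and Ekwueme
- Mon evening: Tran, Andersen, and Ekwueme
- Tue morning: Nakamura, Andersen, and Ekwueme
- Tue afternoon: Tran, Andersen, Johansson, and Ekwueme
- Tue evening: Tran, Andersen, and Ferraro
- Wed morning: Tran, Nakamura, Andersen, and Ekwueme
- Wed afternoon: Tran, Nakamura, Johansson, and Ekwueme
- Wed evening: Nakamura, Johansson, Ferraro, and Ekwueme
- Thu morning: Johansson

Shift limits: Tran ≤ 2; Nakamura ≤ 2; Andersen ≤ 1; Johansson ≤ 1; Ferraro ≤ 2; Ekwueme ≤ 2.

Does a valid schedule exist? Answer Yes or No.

No

Total capacity is 2+2+1+1+2+2 = 10 but 11 worker-slots are needed — infeasible.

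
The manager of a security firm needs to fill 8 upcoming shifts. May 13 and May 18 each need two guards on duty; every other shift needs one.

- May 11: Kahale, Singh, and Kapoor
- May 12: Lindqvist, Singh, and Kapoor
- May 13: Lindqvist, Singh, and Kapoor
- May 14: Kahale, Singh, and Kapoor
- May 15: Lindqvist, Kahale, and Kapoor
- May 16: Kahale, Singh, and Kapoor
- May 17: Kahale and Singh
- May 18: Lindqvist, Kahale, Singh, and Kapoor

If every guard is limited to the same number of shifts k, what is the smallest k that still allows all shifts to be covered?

With 4 guards and 10 worker-slots to fill, someone must work at least ⌈10/4⌉ = 3 shifts, so k ≥ 3.
k = 3 works: May 11→Kahale, May 12→Lindqvist, May 13→Lindqvist+Singh, May 14→Kahale, May 15→Lindqvist, May 16→Singh, May 17→Kahale, May 18→Singh+Kapoor.
Loads: Lindqvist 3, Kahale 3, Singh 3, Kapoor 1 — all ≤ 3.

3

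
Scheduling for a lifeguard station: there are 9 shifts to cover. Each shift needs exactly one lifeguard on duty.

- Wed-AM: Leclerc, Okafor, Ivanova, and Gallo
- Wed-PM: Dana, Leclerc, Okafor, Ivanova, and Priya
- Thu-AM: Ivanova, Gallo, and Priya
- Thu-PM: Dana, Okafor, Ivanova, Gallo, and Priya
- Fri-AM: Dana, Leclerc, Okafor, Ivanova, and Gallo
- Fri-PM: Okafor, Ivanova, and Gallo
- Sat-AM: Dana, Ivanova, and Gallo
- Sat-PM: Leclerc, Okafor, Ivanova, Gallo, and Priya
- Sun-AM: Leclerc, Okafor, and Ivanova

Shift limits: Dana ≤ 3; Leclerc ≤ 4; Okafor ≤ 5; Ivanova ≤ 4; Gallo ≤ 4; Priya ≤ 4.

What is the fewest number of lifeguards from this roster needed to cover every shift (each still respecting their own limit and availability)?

9 slots to fill and no one can take more than 5, so at least ⌈9/5⌉ = 2 lifeguards are needed.
Okafor and Ivanova alone can cover everything: Wed-AM→Okafor, Wed-PM→Okafor, Thu-AM→Ivanova, Thu-PM→Okafor, Fri-AM→Okafor, Fri-PM→Okafor, Sat-AM→Ivanova, Sat-PM→Ivanova, Sun-AM→Ivanova.

2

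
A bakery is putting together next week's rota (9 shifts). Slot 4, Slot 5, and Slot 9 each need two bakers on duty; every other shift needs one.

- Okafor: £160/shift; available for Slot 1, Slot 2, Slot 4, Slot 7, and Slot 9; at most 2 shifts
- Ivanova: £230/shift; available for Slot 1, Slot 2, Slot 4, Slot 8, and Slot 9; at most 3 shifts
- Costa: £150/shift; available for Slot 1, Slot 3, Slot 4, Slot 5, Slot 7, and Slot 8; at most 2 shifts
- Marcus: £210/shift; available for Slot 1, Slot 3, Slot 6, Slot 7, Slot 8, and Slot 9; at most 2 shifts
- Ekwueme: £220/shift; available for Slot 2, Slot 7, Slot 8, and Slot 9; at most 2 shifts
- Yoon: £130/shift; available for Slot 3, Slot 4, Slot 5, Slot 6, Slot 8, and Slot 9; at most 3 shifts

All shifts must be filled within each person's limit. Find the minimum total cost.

Slot 5 can only be covered by Costa and Yoon, so that assignment is forced.
Picking the cheapest available baker for each shift independently would cost £1700, but that ignores the shift limits.
An optimal schedule: Slot 1→Costa, Slot 2→Okafor, Slot 3→Yoon, Slot 4→Okafor+Ivanova, Slot 5→Yoon+Costa, Slot 6→Yoon, Slot 7→Marcus, Slot 8→Ekwueme, Slot 9→Marcus+Ekwueme.
Total: 150 + 160 + 130 + 160 + 230 + 130 + 150 + 130 + 210 + 220 + 210 + 220 = £2100.

£2100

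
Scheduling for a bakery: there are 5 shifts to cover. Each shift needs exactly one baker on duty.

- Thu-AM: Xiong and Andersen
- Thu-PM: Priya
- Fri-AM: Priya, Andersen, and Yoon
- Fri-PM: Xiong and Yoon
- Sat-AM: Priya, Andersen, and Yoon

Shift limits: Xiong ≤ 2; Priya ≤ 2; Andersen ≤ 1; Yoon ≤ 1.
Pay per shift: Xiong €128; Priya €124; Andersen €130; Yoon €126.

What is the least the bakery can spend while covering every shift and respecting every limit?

Thu-PM can only be covered by Priya, so that assignment is forced.
Picking the cheapest available baker for each shift independently would cost €626, but that ignores the shift limits.
An optimal schedule: Thu-AM→Xiong, Thu-PM→Priya, Fri-AM→Priya, Fri-PM→Xiong, Sat-AM→Yoon.
Total: 128 + 124 + 124 + 128 + 126 = €630.

€630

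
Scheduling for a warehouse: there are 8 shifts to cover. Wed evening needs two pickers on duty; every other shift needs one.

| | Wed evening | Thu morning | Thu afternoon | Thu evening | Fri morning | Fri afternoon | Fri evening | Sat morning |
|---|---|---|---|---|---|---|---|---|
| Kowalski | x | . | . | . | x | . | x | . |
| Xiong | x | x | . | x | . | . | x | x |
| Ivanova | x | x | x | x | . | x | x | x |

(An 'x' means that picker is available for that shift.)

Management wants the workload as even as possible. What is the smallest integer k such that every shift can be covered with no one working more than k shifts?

With 3 pickers and 9 worker-slots to fill, someone must work at least ⌈9/3⌉ = 3 shifts, so k ≥ 3.
k = 3 works: Wed evening→Kowalski+Ivanova, Thu morning→Xiong, Thu afternoon→Ivanova, Thu evening→Xiong, Fri morning→Kowalski, Fri afternoon→Ivanova, Fri evening→Kowalski, Sat morning→Xiong.
Loads: Kowalski 3, Xiong 3, Ivanova 3 — all ≤ 3.

3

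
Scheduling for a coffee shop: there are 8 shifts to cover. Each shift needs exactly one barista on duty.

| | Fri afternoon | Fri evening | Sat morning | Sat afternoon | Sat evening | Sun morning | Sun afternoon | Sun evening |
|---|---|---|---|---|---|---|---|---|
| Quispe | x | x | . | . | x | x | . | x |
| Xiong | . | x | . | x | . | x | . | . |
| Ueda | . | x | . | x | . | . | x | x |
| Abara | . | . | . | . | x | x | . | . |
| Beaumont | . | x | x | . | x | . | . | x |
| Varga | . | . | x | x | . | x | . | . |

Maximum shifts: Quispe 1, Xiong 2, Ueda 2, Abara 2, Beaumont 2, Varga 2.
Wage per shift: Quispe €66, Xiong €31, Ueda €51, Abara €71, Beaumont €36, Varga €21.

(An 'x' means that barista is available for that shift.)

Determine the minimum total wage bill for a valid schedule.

Fri afternoon can only be covered by Quispe, so that assignment is forced.
Sun afternoon can only be covered by Ueda, so that assignment is forced.
Picking the cheapest available barista for each shift independently would cost €283, but that ignores the shift limits.
An optimal schedule: Fri afternoon→Quispe, Fri evening→Xiong, Sat morning→Varga, Sat afternoon→Varga, Sat evening→Beaumont, Sun morning→Xiong, Sun afternoon→Ueda, Sun evening→Beaumont.
Total: 66 + 31 + 21 + 21 + 36 + 31 + 51 + 36 = €293.

€293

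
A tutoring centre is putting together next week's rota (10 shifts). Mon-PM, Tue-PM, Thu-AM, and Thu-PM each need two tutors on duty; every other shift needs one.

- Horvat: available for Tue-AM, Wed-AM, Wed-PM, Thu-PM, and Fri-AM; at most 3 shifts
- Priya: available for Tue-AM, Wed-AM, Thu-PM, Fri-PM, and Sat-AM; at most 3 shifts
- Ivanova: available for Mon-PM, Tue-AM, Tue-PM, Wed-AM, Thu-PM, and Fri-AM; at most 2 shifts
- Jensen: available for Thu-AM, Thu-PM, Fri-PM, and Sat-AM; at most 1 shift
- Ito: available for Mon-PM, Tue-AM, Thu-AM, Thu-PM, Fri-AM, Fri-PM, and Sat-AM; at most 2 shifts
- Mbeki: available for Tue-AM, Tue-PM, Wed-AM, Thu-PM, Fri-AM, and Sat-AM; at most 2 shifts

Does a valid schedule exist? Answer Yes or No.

No

Total capacity is 3+3+2+1+2+2 = 13 but 14 worker-slots are needed — infeasible.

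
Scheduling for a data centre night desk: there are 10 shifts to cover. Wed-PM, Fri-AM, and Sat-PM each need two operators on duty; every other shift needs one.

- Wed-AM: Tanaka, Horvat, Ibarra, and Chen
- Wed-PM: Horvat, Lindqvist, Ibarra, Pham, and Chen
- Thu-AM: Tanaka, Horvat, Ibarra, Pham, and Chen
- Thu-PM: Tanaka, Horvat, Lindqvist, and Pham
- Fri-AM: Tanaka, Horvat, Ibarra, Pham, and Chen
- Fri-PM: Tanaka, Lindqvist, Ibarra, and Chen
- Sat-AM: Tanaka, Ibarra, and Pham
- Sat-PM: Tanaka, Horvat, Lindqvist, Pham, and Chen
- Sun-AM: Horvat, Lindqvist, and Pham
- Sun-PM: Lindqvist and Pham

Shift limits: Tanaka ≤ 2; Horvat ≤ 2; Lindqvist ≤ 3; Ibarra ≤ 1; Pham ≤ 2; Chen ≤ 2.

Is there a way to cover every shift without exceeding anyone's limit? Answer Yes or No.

Total capacity is 2+2+3+1+2+2 = 12 but 13 worker-slots are needed — infeasible.

No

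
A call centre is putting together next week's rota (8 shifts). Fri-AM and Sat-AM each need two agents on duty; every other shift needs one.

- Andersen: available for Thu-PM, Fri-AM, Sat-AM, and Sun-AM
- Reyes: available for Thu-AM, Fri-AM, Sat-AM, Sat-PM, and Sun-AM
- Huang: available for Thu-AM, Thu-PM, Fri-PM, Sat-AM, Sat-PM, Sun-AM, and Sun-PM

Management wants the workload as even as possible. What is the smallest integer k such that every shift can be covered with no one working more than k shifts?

With 3 agents and 10 worker-slots to fill, someone must work at least ⌈10/3⌉ = 4 shifts, so k ≥ 4.
k = 4 works: Thu-AM→Reyes, Thu-PM→Andersen, Fri-AM→Andersen+Reyes, Fri-PM→Huang, Sat-AM→Andersen+Reyes, Sat-PM→Reyes, Sun-AM→Andersen, Sun-PM→Huang.
Loads: Andersen 4, Reyes 4, Huang 2 — all ≤ 4.

4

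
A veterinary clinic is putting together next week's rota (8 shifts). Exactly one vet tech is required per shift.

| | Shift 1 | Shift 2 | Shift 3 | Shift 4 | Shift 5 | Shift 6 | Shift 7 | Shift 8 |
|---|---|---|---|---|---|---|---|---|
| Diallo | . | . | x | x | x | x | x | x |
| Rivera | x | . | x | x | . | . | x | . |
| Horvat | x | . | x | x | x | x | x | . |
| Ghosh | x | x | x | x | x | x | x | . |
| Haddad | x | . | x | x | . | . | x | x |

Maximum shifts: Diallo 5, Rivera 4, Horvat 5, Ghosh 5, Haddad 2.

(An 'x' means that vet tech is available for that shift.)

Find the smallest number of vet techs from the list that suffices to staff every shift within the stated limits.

2

8 slots to fill and no one can take more than 5, so at least ⌈8/5⌉ = 2 vet techs are needed.
Diallo and Ghosh alone can cover everything: Shift 1→Ghosh, Shift 2→Ghosh, Shift 3→Diallo, Shift 4→Diallo, Shift 5→Diallo, Shift 6→Diallo, Shift 7→Ghosh, Shift 8→Diallo.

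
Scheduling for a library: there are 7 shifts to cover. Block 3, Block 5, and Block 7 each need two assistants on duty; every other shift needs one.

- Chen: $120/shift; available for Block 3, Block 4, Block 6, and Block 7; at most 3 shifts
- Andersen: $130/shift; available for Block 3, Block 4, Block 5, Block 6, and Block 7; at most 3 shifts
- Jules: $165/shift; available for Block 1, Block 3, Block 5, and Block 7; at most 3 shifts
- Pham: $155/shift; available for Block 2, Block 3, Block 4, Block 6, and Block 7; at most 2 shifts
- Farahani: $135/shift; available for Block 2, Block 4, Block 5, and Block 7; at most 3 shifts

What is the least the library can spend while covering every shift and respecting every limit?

$1320

Block 1 can only be covered by Jules, so that assignment is forced.
Picking the cheapest available assistant for each shift independently would cost $1305, but that ignores the shift limits.
An optimal schedule: Block 1→Jules, Block 2→Farahani, Block 3→Chen+Andersen, Block 4→Chen, Block 5→Andersen+Farahani, Block 6→Chen, Block 7→Andersen+Farahani.
Total: 165 + 135 + 120 + 130 + 120 + 130 + 135 + 120 + 130 + 135 = $1320.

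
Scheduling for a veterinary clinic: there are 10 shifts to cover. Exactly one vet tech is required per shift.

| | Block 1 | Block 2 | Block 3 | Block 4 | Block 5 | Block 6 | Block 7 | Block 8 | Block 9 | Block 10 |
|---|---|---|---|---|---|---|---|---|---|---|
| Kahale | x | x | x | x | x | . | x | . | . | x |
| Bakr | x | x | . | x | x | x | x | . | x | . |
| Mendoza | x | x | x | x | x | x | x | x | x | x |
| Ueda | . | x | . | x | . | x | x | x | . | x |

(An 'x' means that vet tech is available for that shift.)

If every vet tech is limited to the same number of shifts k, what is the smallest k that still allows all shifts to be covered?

With 4 vet techs and 10 worker-slots to fill, someone must work at least ⌈10/4⌉ = 3 shifts, so k ≥ 3.
k = 3 works: Block 1→Kahale, Block 2→Bakr, Block 3→Kahale, Block 4→Mendoza, Block 5→Kahale, Block 6→Bakr, Block 7→Ueda, Block 8→Mendoza, Block 9→Bakr, Block 10→Mendoza.
Loads: Kahale 3, Bakr 3, Mendoza 3, Ueda 1 — all ≤ 3.

3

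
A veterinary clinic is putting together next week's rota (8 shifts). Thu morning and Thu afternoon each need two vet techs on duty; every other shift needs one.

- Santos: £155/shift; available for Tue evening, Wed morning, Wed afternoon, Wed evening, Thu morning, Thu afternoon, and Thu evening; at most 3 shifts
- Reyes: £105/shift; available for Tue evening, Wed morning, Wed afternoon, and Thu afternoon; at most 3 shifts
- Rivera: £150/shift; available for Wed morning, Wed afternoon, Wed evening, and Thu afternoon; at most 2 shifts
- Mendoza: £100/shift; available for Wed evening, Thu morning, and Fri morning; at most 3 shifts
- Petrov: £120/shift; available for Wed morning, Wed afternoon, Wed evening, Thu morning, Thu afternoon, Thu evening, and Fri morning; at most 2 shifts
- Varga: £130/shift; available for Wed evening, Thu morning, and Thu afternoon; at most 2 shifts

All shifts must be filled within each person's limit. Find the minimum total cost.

£1115

Picking the cheapest available vet tech for each shift independently would cost £1080, but that ignores the shift limits.
An optimal schedule: Tue evening→Reyes, Wed morning→Reyes, Wed afternoon→Reyes, Wed evening→Mendoza, Thu morning→Mendoza+Varga, Thu afternoon→Petrov+Varga, Thu evening→Petrov, Fri morning→Mendoza.
Total: 105 + 105 + 105 + 100 + 100 + 130 + 120 + 130 + 120 + 100 = £1115.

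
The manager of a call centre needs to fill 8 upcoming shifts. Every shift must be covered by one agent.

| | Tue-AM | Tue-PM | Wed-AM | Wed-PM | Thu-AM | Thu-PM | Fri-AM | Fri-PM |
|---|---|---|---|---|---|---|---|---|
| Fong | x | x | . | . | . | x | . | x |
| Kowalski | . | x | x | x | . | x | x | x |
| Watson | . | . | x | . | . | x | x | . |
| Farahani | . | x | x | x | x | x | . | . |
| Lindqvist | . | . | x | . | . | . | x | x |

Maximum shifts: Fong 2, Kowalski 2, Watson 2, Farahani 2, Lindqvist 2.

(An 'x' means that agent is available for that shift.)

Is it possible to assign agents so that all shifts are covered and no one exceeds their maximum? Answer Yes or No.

Tue-AM can only be covered by Fong, so that assignment is forced.
Thu-AM can only be covered by Farahani, so that assignment is forced.
One valid schedule: Tue-AM→Fong, Tue-PM→Fong, Wed-AM→Watson, Wed-PM→Kowalski, Thu-AM→Farahani, Thu-PM→Watson, Fri-AM→Kowalski, Fri-PM→Lindqvist.
Loads: Fong 2/2, Kowalski 2/2, Watson 2/2, Farahani 1/2, Lindqvist 1/2 — all within limits.

Yes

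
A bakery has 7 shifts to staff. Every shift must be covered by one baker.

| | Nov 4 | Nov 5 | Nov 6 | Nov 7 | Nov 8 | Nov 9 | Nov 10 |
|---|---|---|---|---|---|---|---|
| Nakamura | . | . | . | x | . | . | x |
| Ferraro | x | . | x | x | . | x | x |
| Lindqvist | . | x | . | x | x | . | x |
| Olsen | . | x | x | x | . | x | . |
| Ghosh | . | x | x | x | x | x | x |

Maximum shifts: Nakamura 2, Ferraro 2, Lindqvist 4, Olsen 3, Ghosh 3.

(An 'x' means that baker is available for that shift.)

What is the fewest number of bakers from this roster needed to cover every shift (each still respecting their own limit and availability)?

3

7 slots to fill and no one can take more than 4, so at least ⌈7/4⌉ = 2 bakers are needed.
No set of 2 bakers can cover every shift (each such set leaves at least one shift with no one available or exceeds a cap).
Nakamura, Ferraro, and Ghosh alone can cover everything: Nov 4→Ferraro, Nov 5→Ghosh, Nov 6→Ferraro, Nov 7→Nakamura, Nov 8→Ghosh, Nov 9→Ghosh, Nov 10→Nakamura.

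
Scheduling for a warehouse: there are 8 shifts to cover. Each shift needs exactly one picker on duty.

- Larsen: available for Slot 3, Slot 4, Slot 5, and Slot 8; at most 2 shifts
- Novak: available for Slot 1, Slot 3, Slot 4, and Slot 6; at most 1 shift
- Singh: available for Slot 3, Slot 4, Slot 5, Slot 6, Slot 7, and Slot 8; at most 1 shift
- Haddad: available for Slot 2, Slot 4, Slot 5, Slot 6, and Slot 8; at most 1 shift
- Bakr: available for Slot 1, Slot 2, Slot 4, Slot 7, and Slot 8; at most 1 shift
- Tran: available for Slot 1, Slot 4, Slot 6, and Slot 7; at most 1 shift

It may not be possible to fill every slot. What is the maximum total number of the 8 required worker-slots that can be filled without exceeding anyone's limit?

Total capacity across all pickers is 2+1+1+1+1+1 = 7, and 8 slots are needed, so at most 7 can be filled.
An assignment achieving 7: Slot 1→Novak, Slot 2→Haddad, Slot 3→Larsen, Slot 5→Larsen, Slot 6→Tran, Slot 7→Singh, Slot 8→Bakr.
Loads: Larsen 2/2, Novak 1/1, Singh 1/1, Haddad 1/1, Bakr 1/1, Tran 1/1.

7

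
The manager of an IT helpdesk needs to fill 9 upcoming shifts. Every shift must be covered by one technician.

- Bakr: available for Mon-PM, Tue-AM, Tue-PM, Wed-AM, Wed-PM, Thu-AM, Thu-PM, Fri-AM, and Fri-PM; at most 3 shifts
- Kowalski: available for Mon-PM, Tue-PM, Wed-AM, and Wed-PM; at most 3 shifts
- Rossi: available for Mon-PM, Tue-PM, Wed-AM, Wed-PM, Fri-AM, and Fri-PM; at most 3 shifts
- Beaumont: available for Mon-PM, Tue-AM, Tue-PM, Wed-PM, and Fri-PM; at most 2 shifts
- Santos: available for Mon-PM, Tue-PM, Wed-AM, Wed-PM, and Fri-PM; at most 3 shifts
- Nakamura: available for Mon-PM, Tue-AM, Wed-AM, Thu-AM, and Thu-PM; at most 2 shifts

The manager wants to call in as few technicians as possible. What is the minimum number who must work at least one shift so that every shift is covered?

9 slots to fill and no one can take more than 3, so at least ⌈9/3⌉ = 3 technicians are needed.
Bakr, Kowalski, and Rossi alone can cover everything: Mon-PM→Kowalski, Tue-AM→Bakr, Tue-PM→Kowalski, Wed-AM→Kowalski, Wed-PM→Rossi, Thu-AM→Bakr, Thu-PM→Bakr, Fri-AM→Rossi, Fri-PM→Rossi.

3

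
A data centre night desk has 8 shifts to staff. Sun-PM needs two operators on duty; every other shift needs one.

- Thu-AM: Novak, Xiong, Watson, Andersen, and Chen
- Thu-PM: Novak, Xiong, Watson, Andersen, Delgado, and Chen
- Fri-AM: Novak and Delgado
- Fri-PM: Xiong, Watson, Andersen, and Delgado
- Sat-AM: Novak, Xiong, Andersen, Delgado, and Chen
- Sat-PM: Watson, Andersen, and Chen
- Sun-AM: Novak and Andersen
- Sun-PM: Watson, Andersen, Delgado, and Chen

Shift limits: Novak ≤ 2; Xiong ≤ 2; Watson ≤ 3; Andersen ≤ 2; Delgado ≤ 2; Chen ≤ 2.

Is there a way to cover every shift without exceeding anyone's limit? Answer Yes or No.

One valid schedule: Thu-AM→Xiong, Thu-PM→Watson, Fri-AM→Novak, Fri-PM→Xiong, Sat-AM→Andersen, Sat-PM→Watson, Sun-AM→Novak, Sun-PM→Watson+Andersen.
Loads: Novak 2/2, Xiong 2/2, Watson 3/3, Andersen 2/2, Delgado 0/2, Chen 0/2 — all within limits.

Yes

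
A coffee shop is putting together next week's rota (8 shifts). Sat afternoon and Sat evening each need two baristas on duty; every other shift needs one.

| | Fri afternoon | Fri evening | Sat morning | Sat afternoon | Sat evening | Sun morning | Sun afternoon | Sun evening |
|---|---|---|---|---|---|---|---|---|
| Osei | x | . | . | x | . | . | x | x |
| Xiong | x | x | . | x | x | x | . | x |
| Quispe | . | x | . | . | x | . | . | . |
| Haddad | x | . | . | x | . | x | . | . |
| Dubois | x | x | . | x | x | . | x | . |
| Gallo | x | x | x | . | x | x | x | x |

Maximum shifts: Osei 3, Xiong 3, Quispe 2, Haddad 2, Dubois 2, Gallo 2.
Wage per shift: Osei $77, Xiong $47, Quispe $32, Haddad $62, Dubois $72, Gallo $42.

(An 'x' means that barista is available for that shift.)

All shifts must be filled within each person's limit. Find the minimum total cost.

$485

Sat morning can only be covered by Gallo, so that assignment is forced.
Picking the cheapest available barista for each shift independently would cost $425, but that ignores the shift limits.
An optimal schedule: Fri afternoon→Haddad, Fri evening→Quispe, Sat morning→Gallo, Sat afternoon→Xiong+Haddad, Sat evening→Quispe+Xiong, Sun morning→Gallo, Sun afternoon→Dubois, Sun evening→Xiong.
Total: 62 + 32 + 42 + 47 + 62 + 32 + 47 + 42 + 72 + 47 = $485.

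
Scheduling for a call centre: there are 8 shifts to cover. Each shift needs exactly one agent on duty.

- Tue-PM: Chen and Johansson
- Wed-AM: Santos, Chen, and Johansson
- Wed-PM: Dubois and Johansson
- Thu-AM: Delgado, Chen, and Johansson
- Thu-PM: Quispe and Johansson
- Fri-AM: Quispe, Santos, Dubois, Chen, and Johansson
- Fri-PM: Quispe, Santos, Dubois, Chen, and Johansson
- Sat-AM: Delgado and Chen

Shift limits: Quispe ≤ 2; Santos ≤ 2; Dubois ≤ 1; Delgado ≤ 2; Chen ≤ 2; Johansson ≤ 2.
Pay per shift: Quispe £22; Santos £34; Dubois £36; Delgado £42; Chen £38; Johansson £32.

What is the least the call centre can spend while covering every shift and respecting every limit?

Picking the cheapest available agent for each shift independently would cost £232, but that ignores the shift limits.
An optimal schedule: Tue-PM→Johansson, Wed-AM→Santos, Wed-PM→Dubois, Thu-AM→Johansson, Thu-PM→Quispe, Fri-AM→Quispe, Fri-PM→Santos, Sat-AM→Chen.
Total: 32 + 34 + 36 + 32 + 22 + 22 + 34 + 38 = £250.

£250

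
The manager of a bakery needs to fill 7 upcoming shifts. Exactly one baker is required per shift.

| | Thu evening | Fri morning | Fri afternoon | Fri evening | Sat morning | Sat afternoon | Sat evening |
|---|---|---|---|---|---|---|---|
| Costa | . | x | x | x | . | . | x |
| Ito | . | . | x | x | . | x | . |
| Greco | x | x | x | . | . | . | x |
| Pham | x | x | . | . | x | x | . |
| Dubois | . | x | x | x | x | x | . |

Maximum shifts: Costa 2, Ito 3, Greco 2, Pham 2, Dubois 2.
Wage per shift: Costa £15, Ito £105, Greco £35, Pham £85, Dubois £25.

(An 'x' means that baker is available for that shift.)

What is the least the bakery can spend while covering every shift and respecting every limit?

Picking the cheapest available baker for each shift independently would cost £145, but that ignores the shift limits.
An optimal schedule: Thu evening→Greco, Fri morning→Pham, Fri afternoon→Greco, Fri evening→Costa, Sat morning→Dubois, Sat afternoon→Dubois, Sat evening→Costa.
Total: 35 + 85 + 35 + 15 + 25 + 25 + 15 = £235.

£235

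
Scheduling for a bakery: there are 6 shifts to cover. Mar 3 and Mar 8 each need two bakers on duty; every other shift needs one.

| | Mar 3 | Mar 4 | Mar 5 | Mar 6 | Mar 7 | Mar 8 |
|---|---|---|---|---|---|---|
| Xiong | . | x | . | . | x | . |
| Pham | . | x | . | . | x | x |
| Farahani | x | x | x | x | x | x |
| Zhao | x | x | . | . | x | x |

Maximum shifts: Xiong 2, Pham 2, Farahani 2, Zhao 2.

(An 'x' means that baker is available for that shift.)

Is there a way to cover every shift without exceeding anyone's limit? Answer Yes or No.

Total capacity is 8 and 8 slots are needed, so capacity alone doesn't rule it out.
Shifts {Mar 3, Mar 5, Mar 6} need 4 worker-slots in total, but the bakers available for any of those shifts (Farahani and Zhao) can supply at most 3 among them. So no valid schedule exists.

No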